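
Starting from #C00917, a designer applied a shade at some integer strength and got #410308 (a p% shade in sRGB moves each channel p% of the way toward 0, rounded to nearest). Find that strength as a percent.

66%

#C00917 is rgb(192, 9, 23); #410308 is rgb(65, 3, 8).
On the R channel (widest range): 65 ≈ 192 + (p/100)(0 − 192), so p ≈ 100×(65 − 192)/(0 − 192) = -12700/-192 = 66.15.
p = 66 reproduces all three channels after rounding.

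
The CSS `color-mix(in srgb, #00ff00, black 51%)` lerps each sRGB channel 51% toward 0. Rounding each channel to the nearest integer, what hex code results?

#00ff00 is rgb(0, 255, 0).
A 51% shade moves each channel 51% toward 0:
  R: 0 + 0 = 0 → 0
  G: 255 + 0.51×(0−255) = 255 − 130.05 = 124.95 → 125
  B: 0 + 0.51×(0−0) = 0 + 0 = 0 → 0
rgb(0, 125, 0) = #007d00.

#007d00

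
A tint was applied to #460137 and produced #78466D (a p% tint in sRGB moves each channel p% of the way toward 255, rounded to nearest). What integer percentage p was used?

27%

#460137 is rgb(70, 1, 55); #78466D is rgb(120, 70, 109).
On the G channel (widest range): 70 ≈ 1 + (p/100)(255 − 1), so p ≈ 100×(70 − 1)/(255 − 1) = 6900/254 = 27.17.
p = 27 reproduces all three channels after rounding.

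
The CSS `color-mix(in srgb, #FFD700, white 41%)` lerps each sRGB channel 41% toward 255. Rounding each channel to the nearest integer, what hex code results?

#FFD700 is rgb(255, 215, 0).
Lerp each channel 41% toward 255:
  R: 255 + 0 = 255 → 255
  G: 215 + 16.4 = 231.4 → 231
  B: 0 + 0.41×(255−0) = 0 + 104.55 = 104.55 → 105
rgb(255, 231, 105) = #FFE769.

#FFE769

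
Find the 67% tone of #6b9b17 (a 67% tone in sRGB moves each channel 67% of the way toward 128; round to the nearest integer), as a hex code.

#79895d

#6b9b17 is rgb(107, 155, 23).
Lerp each channel 67% toward 128:
  R: 107 + 14.07 = 121.07 → 121
  G: 155 − 18.09 = 136.91 → 137
  B: 23 + 0.67×(128−23) = 23 + 70.35 = 93.35 → 93
rgb(121, 137, 93) = #79895d.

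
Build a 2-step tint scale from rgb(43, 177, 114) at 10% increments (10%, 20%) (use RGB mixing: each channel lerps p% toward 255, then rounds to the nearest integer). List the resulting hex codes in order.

#40B980, #55C18E

10%: (43 + 21.2 = 64.2→64, 177 + 7.8 = 184.8→185, 114 + 14.1 = 128.1→128) → #40B980
20%: (43 + 42.4 = 85.4→85, 177 + 15.6 = 192.6→193, 114 + 28.2 = 142.2→142) → #55C18E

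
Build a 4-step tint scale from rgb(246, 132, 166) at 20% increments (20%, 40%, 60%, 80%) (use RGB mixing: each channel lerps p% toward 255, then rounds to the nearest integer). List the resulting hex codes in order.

#f89db8, #fab5ca, #fbcedb, #fde6ed

20%: (246 + 1.8 = 247.8→248, 132 + 24.6 = 156.6→157, 166 + 17.8 = 183.8→184) → #f89db8
40%: (246 + 3.6 = 249.6→250, 132 + 49.2 = 181.2→181, 166 + 35.6 = 201.6→202) → #fab5ca
60%: (246 + 5.4 = 251.4→251, 132 + 73.8 = 205.8→206, 166 + 53.4 = 219.4→219) → #fbcedb
80%: (246 + 7.2 = 253.2→253, 132 + 98.4 = 230.4→230, 166 + 71.2 = 237.2→237) → #fde6ed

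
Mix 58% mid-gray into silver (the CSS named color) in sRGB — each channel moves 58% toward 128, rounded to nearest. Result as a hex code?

#9b9b9b

CSS silver is rgb(192, 192, 192).
Per channel, c → c + 0.58(128 − c):
  R: 192 + 0.58×(128−192) = 192 − 37.12 = 154.88 → 155
  G: 192 + 0.58×(128−192) = 192 − 37.12 = 154.88 → 155
  B: 192 + 0.58×(128−192) = 192 − 37.12 = 154.88 → 155
rgb(155, 155, 155) = #9b9b9b.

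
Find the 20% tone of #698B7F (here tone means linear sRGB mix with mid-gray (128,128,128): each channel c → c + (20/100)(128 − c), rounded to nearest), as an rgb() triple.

#698B7F is rgb(105, 139, 127).
A 20% tone moves each channel 20% toward 128:
  R: 105 + 0.2×(128−105) = 105 + 4.6 = 109.6 → 110
  G: 139 − 2.2 = 136.8 → 137
  B: 127 + 0.2 = 127.2 → 127

rgb(110, 137, 127)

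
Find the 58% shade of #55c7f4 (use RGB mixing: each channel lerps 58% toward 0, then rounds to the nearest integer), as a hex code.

#245466

#55c7f4 is rgb(85, 199, 244).
Lerp each channel 58% toward 0:
  R: 85 − 49.3 = 35.7 → 36
  G: 199 − 115.42 = 83.58 → 84
  B: 244 + 0.58×(0−244) = 244 − 141.52 = 102.48 → 102
rgb(36, 84, 102) = #245466.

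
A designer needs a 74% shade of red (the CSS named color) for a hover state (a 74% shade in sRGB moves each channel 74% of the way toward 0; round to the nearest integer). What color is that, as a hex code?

#420000

CSS red is rgb(255, 0, 0).
Lerp each channel 74% toward 0:
  R: 255 + 0.74×(0−255) = 255 − 188.7 = 66.3 → 66
  G: 0 + 0.74×(0−0) = 0 + 0 = 0 → 0
  B: 0 + 0.74×(0−0) = 0 + 0 = 0 → 0
rgb(66, 0, 0) = #420000.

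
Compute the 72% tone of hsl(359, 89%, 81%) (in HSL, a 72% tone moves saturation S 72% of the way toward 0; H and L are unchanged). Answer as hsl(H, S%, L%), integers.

S moves 72% from 89 toward 0: 89 − 64.08 = 24.92 → 25.
H and L are unchanged.

hsl(359, 25%, 81%)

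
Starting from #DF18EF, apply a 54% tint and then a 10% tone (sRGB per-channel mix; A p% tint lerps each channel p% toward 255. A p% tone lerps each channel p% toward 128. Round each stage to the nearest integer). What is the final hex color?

#E593EC

#DF18EF is rgb(223, 24, 239).
A 54% tint moves each channel 54% toward 255:
  R: 223 + 0.54×(255−223) = 223 + 17.28 = 240.28 → 240
  G: 24 + 0.54×(255−24) = 24 + 124.74 = 148.74 → 149
  B: 239 + 0.54×(255−239) = 239 + 8.64 = 247.64 → 248
After the tint: rgb(240, 149, 248) = #F095F8.
Per channel, c → c + 0.1(128 − c):
  R: 240 − 11.2 = 228.8 → 229
  G: 149 + 0.1×(128−149) = 149 − 2.1 = 146.9 → 147
  B: 248 + 0.1×(128−248) = 248 − 12 = 236 → 236
rgb(229, 147, 236) = #E593EC.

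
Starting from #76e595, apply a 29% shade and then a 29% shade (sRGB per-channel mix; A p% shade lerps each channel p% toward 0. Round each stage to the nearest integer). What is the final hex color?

#3c744b

#76e595 is rgb(118, 229, 149).
A 29% shade moves each channel 29% toward 0:
  R: 118 − 34.22 = 83.78 → 84
  G: 229 − 66.41 = 162.59 → 163
  B: 149 + 0.29×(0−149) = 149 − 43.21 = 105.79 → 106
After the shade: rgb(84, 163, 106) = #54a36a.
Lerp each channel 29% toward 0:
  R: 84 − 24.36 = 59.64 → 60
  G: 163 + 0.29×(0−163) = 163 − 47.27 = 115.73 → 116
  B: 106 − 30.74 = 75.26 → 75
rgb(60, 116, 75) = #3c744b.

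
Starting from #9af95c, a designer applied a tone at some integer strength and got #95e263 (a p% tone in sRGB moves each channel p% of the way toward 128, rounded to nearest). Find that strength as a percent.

#9af95c is rgb(154, 249, 92); #95e263 is rgb(149, 226, 99).
On the G channel (widest range): 226 ≈ 249 + (p/100)(128 − 249), so p ≈ 100×(226 − 249)/(128 − 249) = -2300/-121 = 19.01.
p = 19 reproduces all three channels after rounding.

19%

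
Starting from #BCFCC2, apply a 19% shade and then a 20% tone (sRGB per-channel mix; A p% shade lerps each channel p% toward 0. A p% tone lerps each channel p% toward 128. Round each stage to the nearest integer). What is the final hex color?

#93BD97

#BCFCC2 is rgb(188, 252, 194).
Lerp each channel 19% toward 0:
  R: 188 + 0.19×(0−188) = 188 − 35.72 = 152.28 → 152
  G: 252 + 0.19×(0−252) = 252 − 47.88 = 204.12 → 204
  B: 194 + 0.19×(0−194) = 194 − 36.86 = 157.14 → 157
After the shade: rgb(152, 204, 157) = #98CC9D.
A 20% tone moves each channel 20% toward 128:
  R: 152 − 4.8 = 147.2 → 147
  G: 204 + 0.2×(128−204) = 204 − 15.2 = 188.8 → 189
  B: 157 − 5.8 = 151.2 → 151
rgb(147, 189, 151) = #93BD97.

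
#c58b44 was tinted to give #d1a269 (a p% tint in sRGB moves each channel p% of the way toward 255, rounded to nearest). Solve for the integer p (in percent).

20%

#c58b44 is rgb(197, 139, 68); #d1a269 is rgb(209, 162, 105).
On the B channel (widest range): 105 ≈ 68 + (p/100)(255 − 68), so p ≈ 100×(105 − 68)/(255 − 68) = 3700/187 = 19.79.
p = 20 reproduces all three channels after rounding.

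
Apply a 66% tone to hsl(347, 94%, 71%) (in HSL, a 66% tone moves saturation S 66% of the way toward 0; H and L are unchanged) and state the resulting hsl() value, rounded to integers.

hsl(347, 32%, 71%)

S moves 66% from 94 toward 0: 94 − 62.04 = 31.96 → 32.
H and L are unchanged.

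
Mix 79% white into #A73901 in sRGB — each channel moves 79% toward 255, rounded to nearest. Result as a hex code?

#A73901 is rgb(167, 57, 1).
Lerp each channel 79% toward 255:
  R: 167 + 69.52 = 236.52 → 237
  G: 57 + 156.42 = 213.42 → 213
  B: 1 + 200.66 = 201.66 → 202
rgb(237, 213, 202) = #EDD5CA.

#EDD5CA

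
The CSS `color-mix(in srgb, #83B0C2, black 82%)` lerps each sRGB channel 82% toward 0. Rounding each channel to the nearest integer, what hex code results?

#182023

#83B0C2 is rgb(131, 176, 194).
Per channel, c → c + 0.82(0 − c):
  R: 131 + 0.82×(0−131) = 131 − 107.42 = 23.58 → 24
  G: 176 + 0.82×(0−176) = 176 − 144.32 = 31.68 → 32
  B: 194 − 159.08 = 34.92 → 35
rgb(24, 32, 35) = #182023.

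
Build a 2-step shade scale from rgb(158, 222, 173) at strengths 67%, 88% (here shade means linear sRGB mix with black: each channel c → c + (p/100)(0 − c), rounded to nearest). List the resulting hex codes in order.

67%: (158 − 105.86 = 52.14→52, 222 − 148.74 = 73.26→73, 173 − 115.91 = 57.09→57) → #344939
88%: (158 − 139.04 = 18.96→19, 222 − 195.36 = 26.64→27, 173 − 152.24 = 20.76→21) → #131b15

#344939, #131b15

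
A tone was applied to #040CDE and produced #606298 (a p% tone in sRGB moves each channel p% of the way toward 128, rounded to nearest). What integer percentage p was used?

#040CDE is rgb(4, 12, 222); #606298 is rgb(96, 98, 152).
On the R channel (widest range): 96 ≈ 4 + (p/100)(128 − 4), so p ≈ 100×(96 − 4)/(128 − 4) = 9200/124 = 74.19.
p = 74 reproduces all three channels after rounding.

74%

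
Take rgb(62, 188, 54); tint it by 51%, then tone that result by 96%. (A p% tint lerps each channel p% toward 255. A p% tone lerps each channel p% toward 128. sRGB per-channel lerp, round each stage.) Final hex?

Lerp each channel 51% toward 255:
  R: 62 + 98.43 = 160.43 → 160
  G: 188 + 0.51×(255−188) = 188 + 34.17 = 222.17 → 222
  B: 54 + 102.51 = 156.51 → 157
After the tint: rgb(160, 222, 157) = #a0de9d.
Per channel, c → c + 0.96(128 − c):
  R: 160 + 0.96×(128−160) = 160 − 30.72 = 129.28 → 129
  G: 222 − 90.24 = 131.76 → 132
  B: 157 − 27.84 = 129.16 → 129
rgb(129, 132, 129) = #818481.

#818481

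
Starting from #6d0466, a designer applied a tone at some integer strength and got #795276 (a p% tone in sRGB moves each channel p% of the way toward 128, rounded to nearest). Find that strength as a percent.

63%

#6d0466 is rgb(109, 4, 102); #795276 is rgb(121, 82, 118).
On the G channel (widest range): 82 ≈ 4 + (p/100)(128 − 4), so p ≈ 100×(82 − 4)/(128 − 4) = 7800/124 = 62.90.
p = 63 reproduces all three channels after rounding.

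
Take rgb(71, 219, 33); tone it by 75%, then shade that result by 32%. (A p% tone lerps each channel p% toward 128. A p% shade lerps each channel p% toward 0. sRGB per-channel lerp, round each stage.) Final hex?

Per channel, c → c + 0.75(128 − c):
  R: 71 + 0.75×(128−71) = 71 + 42.75 = 113.75 → 114
  G: 219 − 68.25 = 150.75 → 151
  B: 33 + 71.25 = 104.25 → 104
After the tone: rgb(114, 151, 104) = #729768.
A 32% shade moves each channel 32% toward 0:
  R: 114 − 36.48 = 77.52 → 78
  G: 151 − 48.32 = 102.68 → 103
  B: 104 + 0.32×(0−104) = 104 − 33.28 = 70.72 → 71
rgb(78, 103, 71) = #4e6747.

#4e6747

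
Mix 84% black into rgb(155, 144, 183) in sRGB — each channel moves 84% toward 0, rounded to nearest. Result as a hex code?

Lerp each channel 84% toward 0:
  R: 155 + 0.84×(0−155) = 155 − 130.2 = 24.8 → 25
  G: 144 + 0.84×(0−144) = 144 − 120.96 = 23.04 → 23
  B: 183 + 0.84×(0−183) = 183 − 153.72 = 29.28 → 29
rgb(25, 23, 29) = #19171D.

#19171D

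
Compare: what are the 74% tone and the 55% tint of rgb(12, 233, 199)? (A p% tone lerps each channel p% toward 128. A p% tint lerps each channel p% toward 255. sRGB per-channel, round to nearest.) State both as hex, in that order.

#629b92, #92f5e6

74% tone:
  R: 12 + 0.74×(128−12) = 12 + 85.84 = 97.84 → 98
  G: 233 + 0.74×(128−233) = 233 − 77.7 = 155.3 → 155
  B: 199 + 0.74×(128−199) = 199 − 52.54 = 146.46 → 146
  → #629b92
55% tint:
  R: 12 + 0.55×(255−12) = 12 + 133.65 = 145.65 → 146
  G: 233 + 12.1 = 245.1 → 245
  B: 199 + 0.55×(255−199) = 199 + 30.8 = 229.8 → 230
  → #92f5e6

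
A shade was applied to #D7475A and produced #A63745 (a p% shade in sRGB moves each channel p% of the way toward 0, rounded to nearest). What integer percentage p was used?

#D7475A is rgb(215, 71, 90); #A63745 is rgb(166, 55, 69).
On the R channel (widest range): 166 ≈ 215 + (p/100)(0 − 215), so p ≈ 100×(166 − 215)/(0 − 215) = -4900/-215 = 22.79.
p = 23 reproduces all three channels after rounding.

23%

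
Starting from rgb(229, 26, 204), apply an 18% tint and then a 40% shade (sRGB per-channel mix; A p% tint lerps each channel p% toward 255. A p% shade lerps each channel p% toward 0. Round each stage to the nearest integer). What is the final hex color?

#8C2880

An 18% tint moves each channel 18% toward 255:
  R: 229 + 4.68 = 233.68 → 234
  G: 26 + 41.22 = 67.22 → 67
  B: 204 + 0.18×(255−204) = 204 + 9.18 = 213.18 → 213
After the tint: rgb(234, 67, 213) = #EA43D5.
Lerp each channel 40% toward 0:
  R: 234 − 93.6 = 140.4 → 140
  G: 67 + 0.4×(0−67) = 67 − 26.8 = 40.2 → 40
  B: 213 + 0.4×(0−213) = 213 − 85.2 = 127.8 → 128
rgb(140, 40, 128) = #8C2880.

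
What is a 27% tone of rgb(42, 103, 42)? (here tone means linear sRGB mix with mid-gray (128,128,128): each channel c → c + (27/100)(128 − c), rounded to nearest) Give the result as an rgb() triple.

rgb(65, 110, 65)

A 27% tone moves each channel 27% toward 128:
  R: 42 + 23.22 = 65.22 → 65
  G: 103 + 6.75 = 109.75 → 110
  B: 42 + 0.27×(128−42) = 42 + 23.22 = 65.22 → 65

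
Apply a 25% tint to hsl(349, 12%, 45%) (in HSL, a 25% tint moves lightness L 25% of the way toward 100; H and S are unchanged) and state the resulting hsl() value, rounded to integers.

L moves 25% from 45 toward 100: 45 + 13.75 = 58.75 → 59.
H and S are unchanged.

hsl(349, 12%, 59%)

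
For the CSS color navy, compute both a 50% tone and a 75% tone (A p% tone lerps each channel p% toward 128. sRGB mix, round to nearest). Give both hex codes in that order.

#404080, #606080

CSS navy is rgb(0, 0, 128).
50% tone:
  R: 0 + 0.5×(128−0) = 0 + 64 = 64 → 64
  G: 0 + 0.5×(128−0) = 0 + 64 = 64 → 64
  B: 128 + 0.5×(128−128) = 128 + 0 = 128 → 128
  → #404080
75% tone:
  R: 0 + 0.75×(128−0) = 0 + 96 = 96 → 96
  G: 0 + 96 = 96 → 96
  B: 128 + 0.75×(128−128) = 128 + 0 = 128 → 128
  → #606080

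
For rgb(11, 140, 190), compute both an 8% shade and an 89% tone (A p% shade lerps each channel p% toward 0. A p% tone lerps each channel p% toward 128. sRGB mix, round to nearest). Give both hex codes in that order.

8% shade:
  R: 11 − 0.88 = 10.12 → 10
  G: 140 + 0.08×(0−140) = 140 − 11.2 = 128.8 → 129
  B: 190 + 0.08×(0−190) = 190 − 15.2 = 174.8 → 175
  → #0A81AF
89% tone:
  R: 11 + 104.13 = 115.13 → 115
  G: 140 + 0.89×(128−140) = 140 − 10.68 = 129.32 → 129
  B: 190 + 0.89×(128−190) = 190 − 55.18 = 134.82 → 135
  → #738187

#0A81AF, #738187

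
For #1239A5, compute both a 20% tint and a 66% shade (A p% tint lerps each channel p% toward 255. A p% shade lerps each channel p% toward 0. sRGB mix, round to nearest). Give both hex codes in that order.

#1239A5 is rgb(18, 57, 165).
20% tint:
  R: 18 + 0.2×(255−18) = 18 + 47.4 = 65.4 → 65
  G: 57 + 39.6 = 96.6 → 97
  B: 165 + 18 = 183 → 183
  → #4161B7
66% shade:
  R: 18 + 0.66×(0−18) = 18 − 11.88 = 6.12 → 6
  G: 57 + 0.66×(0−57) = 57 − 37.62 = 19.38 → 19
  B: 165 + 0.66×(0−165) = 165 − 108.9 = 56.1 → 56
  → #061338

#4161B7, #061338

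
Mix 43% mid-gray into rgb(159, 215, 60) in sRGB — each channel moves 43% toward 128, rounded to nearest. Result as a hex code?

A 43% tone moves each channel 43% toward 128:
  R: 159 + 0.43×(128−159) = 159 − 13.33 = 145.67 → 146
  G: 215 + 0.43×(128−215) = 215 − 37.41 = 177.59 → 178
  B: 60 + 0.43×(128−60) = 60 + 29.24 = 89.24 → 89
rgb(146, 178, 89) = #92B259.

#92B259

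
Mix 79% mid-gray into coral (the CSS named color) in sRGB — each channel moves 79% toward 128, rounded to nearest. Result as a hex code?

CSS coral is rgb(255, 127, 80).
A 79% tone moves each channel 79% toward 128:
  R: 255 + 0.79×(128−255) = 255 − 100.33 = 154.67 → 155
  G: 127 + 0.79×(128−127) = 127 + 0.79 = 127.79 → 128
  B: 80 + 37.92 = 117.92 → 118
rgb(155, 128, 118) = #9b8076.

#9b8076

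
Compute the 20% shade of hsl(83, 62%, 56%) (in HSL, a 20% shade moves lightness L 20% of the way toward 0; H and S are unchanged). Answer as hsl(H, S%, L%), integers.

L moves 20% from 56 toward 0: 56 − 11.2 = 44.8 → 45.
H and S are unchanged.

hsl(83, 62%, 45%)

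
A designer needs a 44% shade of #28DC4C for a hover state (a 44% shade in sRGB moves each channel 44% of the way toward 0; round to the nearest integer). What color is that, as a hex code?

#167B2B

#28DC4C is rgb(40, 220, 76).
Per channel, c → c + 0.44(0 − c):
  R: 40 − 17.6 = 22.4 → 22
  G: 220 − 96.8 = 123.2 → 123
  B: 76 + 0.44×(0−76) = 76 − 33.44 = 42.56 → 43
rgb(22, 123, 43) = #167B2B.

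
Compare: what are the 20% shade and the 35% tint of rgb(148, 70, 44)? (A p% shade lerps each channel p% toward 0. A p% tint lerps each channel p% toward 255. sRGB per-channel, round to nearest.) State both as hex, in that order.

#763823, #B98776

20% shade:
  R: 148 + 0.2×(0−148) = 148 − 29.6 = 118.4 → 118
  G: 70 + 0.2×(0−70) = 70 − 14 = 56 → 56
  B: 44 − 8.8 = 35.2 → 35
  → #763823
35% tint:
  R: 148 + 37.45 = 185.45 → 185
  G: 70 + 64.75 = 134.75 → 135
  B: 44 + 0.35×(255−44) = 44 + 73.85 = 117.85 → 118
  → #B98776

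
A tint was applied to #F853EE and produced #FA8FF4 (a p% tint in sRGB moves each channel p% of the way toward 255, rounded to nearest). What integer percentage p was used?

35%

#F853EE is rgb(248, 83, 238); #FA8FF4 is rgb(250, 143, 244).
On the G channel (widest range): 143 ≈ 83 + (p/100)(255 − 83), so p ≈ 100×(143 − 83)/(255 − 83) = 6000/172 = 34.88.
p = 35 reproduces all three channels after rounding.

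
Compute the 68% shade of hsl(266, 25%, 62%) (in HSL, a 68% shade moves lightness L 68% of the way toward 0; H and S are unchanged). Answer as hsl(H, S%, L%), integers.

L moves 68% from 62 toward 0: 62 − 42.16 = 19.84 → 20.
H and S are unchanged.

hsl(266, 25%, 20%)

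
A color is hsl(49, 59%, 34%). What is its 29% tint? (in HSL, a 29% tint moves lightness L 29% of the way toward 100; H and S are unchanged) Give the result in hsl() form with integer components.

L moves 29% from 34 toward 100: 34 + 19.14 = 53.14 → 53.
H and S are unchanged.

hsl(49, 59%, 53%)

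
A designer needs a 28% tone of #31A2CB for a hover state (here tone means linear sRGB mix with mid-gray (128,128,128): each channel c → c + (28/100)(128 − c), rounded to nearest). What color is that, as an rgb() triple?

rgb(71, 152, 182)

#31A2CB is rgb(49, 162, 203).
A 28% tone moves each channel 28% toward 128:
  R: 49 + 0.28×(128−49) = 49 + 22.12 = 71.12 → 71
  G: 162 + 0.28×(128−162) = 162 − 9.52 = 152.48 → 152
  B: 203 + 0.28×(128−203) = 203 − 21 = 182 → 182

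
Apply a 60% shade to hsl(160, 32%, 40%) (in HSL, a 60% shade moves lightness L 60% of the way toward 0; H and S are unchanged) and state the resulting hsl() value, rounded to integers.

L moves 60% from 40 toward 0: 40 − 24 = 16 → 16.
H and S are unchanged.

hsl(160, 32%, 16%)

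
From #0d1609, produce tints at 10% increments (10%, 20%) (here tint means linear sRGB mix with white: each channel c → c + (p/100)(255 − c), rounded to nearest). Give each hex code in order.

#252d22, #3d453a

#0d1609 is rgb(13, 22, 9).
10%: (13 + 24.2 = 37.2→37, 22 + 23.3 = 45.3→45, 9 + 24.6 = 33.6→34) → #252d22
20%: (13 + 48.4 = 61.4→61, 22 + 46.6 = 68.6→69, 9 + 49.2 = 58.2→58) → #3d453a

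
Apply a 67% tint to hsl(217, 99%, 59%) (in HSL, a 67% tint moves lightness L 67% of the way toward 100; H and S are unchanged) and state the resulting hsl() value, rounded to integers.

hsl(217, 99%, 86%)

L moves 67% from 59 toward 100: 59 + 27.47 = 86.47 → 86.
H and S are unchanged.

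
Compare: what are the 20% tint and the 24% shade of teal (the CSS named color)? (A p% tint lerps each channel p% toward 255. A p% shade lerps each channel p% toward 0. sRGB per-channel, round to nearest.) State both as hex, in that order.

#339999, #006161

CSS teal is rgb(0, 128, 128).
20% tint:
  R: 0 + 0.2×(255−0) = 0 + 51 = 51 → 51
  G: 128 + 25.4 = 153.4 → 153
  B: 128 + 25.4 = 153.4 → 153
  → #339999
24% shade:
  R: 0 + 0.24×(0−0) = 0 + 0 = 0 → 0
  G: 128 + 0.24×(0−128) = 128 − 30.72 = 97.28 → 97
  B: 128 + 0.24×(0−128) = 128 − 30.72 = 97.28 → 97
  → #006161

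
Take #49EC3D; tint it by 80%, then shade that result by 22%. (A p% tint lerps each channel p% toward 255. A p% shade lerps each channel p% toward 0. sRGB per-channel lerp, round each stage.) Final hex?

#ABC4A8

#49EC3D is rgb(73, 236, 61).
Per channel, c → c + 0.8(255 − c):
  R: 73 + 0.8×(255−73) = 73 + 145.6 = 218.6 → 219
  G: 236 + 0.8×(255−236) = 236 + 15.2 = 251.2 → 251
  B: 61 + 155.2 = 216.2 → 216
After the tint: rgb(219, 251, 216) = #DBFBD8.
Per channel, c → c + 0.22(0 − c):
  R: 219 − 48.18 = 170.82 → 171
  G: 251 + 0.22×(0−251) = 251 − 55.22 = 195.78 → 196
  B: 216 − 47.52 = 168.48 → 168
rgb(171, 196, 168) = #ABC4A8.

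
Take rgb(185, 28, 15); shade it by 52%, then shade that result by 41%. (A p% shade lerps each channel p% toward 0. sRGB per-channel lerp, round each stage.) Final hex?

#350804

Lerp each channel 52% toward 0:
  R: 185 + 0.52×(0−185) = 185 − 96.2 = 88.8 → 89
  G: 28 − 14.56 = 13.44 → 13
  B: 15 − 7.8 = 7.2 → 7
After the shade: rgb(89, 13, 7) = #590D07.
A 41% shade moves each channel 41% toward 0:
  R: 89 + 0.41×(0−89) = 89 − 36.49 = 52.51 → 53
  G: 13 + 0.41×(0−13) = 13 − 5.33 = 7.67 → 8
  B: 7 − 2.87 = 4.13 → 4
rgb(53, 8, 4) = #350804.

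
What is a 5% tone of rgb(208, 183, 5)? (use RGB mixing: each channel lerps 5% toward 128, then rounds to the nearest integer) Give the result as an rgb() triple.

Per channel, c → c + 0.05(128 − c):
  R: 208 − 4 = 204 → 204
  G: 183 − 2.75 = 180.25 → 180
  B: 5 + 6.15 = 11.15 → 11

rgb(204, 180, 11)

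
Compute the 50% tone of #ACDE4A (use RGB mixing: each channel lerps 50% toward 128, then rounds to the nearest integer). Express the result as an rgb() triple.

rgb(150, 175, 101)

#ACDE4A is rgb(172, 222, 74).
A 50% tone moves each channel 50% toward 128:
  R: 172 − 22 = 150 → 150
  G: 222 − 47 = 175 → 175
  B: 74 + 0.5×(128−74) = 74 + 27 = 101 → 101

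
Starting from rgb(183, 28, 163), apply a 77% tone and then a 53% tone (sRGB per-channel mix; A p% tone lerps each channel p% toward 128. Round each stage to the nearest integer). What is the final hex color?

#867584

Lerp each channel 77% toward 128:
  R: 183 − 42.35 = 140.65 → 141
  G: 28 + 0.77×(128−28) = 28 + 77 = 105 → 105
  B: 163 + 0.77×(128−163) = 163 − 26.95 = 136.05 → 136
After the tone: rgb(141, 105, 136) = #8D6988.
Lerp each channel 53% toward 128:
  R: 141 + 0.53×(128−141) = 141 − 6.89 = 134.11 → 134
  G: 105 + 0.53×(128−105) = 105 + 12.19 = 117.19 → 117
  B: 136 + 0.53×(128−136) = 136 − 4.24 = 131.76 → 132
rgb(134, 117, 132) = #867584.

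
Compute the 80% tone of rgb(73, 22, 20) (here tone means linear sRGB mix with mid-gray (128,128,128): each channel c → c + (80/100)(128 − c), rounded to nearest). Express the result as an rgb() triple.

rgb(117, 107, 106)

An 80% tone moves each channel 80% toward 128:
  R: 73 + 44 = 117 → 117
  G: 22 + 0.8×(128−22) = 22 + 84.8 = 106.8 → 107
  B: 20 + 0.8×(128−20) = 20 + 86.4 = 106.4 → 106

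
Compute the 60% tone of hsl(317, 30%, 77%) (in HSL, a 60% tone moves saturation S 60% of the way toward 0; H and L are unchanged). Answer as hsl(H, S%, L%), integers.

S moves 60% from 30 toward 0: 30 − 18 = 12 → 12.
H and L are unchanged.

hsl(317, 12%, 77%)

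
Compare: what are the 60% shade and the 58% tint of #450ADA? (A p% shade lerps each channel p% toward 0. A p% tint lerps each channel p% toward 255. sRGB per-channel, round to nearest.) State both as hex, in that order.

#450ADA is rgb(69, 10, 218).
60% shade:
  R: 69 − 41.4 = 27.6 → 28
  G: 10 − 6 = 4 → 4
  B: 218 − 130.8 = 87.2 → 87
  → #1C0457
58% tint:
  R: 69 + 0.58×(255−69) = 69 + 107.88 = 176.88 → 177
  G: 10 + 142.1 = 152.1 → 152
  B: 218 + 0.58×(255−218) = 218 + 21.46 = 239.46 → 239
  → #B198EF

#1C0457, #B198EF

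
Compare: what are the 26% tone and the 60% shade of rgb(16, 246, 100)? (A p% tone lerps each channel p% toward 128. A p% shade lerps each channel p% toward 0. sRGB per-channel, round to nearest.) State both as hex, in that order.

26% tone:
  R: 16 + 29.12 = 45.12 → 45
  G: 246 + 0.26×(128−246) = 246 − 30.68 = 215.32 → 215
  B: 100 + 0.26×(128−100) = 100 + 7.28 = 107.28 → 107
  → #2DD76B
60% shade:
  R: 16 − 9.6 = 6.4 → 6
  G: 246 + 0.6×(0−246) = 246 − 147.6 = 98.4 → 98
  B: 100 − 60 = 40 → 40
  → #066228

#2DD76B, #066228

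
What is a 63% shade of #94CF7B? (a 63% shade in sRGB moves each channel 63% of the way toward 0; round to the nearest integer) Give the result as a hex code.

#374D2E

#94CF7B is rgb(148, 207, 123).
Per channel, c → c + 0.63(0 − c):
  R: 148 + 0.63×(0−148) = 148 − 93.24 = 54.76 → 55
  G: 207 − 130.41 = 76.59 → 77
  B: 123 − 77.49 = 45.51 → 46
rgb(55, 77, 46) = #374D2E.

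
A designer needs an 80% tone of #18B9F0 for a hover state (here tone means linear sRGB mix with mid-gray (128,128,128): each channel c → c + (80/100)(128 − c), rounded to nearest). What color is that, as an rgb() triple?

#18B9F0 is rgb(24, 185, 240).
Per channel, c → c + 0.8(128 − c):
  R: 24 + 0.8×(128−24) = 24 + 83.2 = 107.2 → 107
  G: 185 − 45.6 = 139.4 → 139
  B: 240 + 0.8×(128−240) = 240 − 89.6 = 150.4 → 150

rgb(107, 139, 150)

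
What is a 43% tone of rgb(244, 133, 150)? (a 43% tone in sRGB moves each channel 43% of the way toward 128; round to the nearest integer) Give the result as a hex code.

A 43% tone moves each channel 43% toward 128:
  R: 244 − 49.88 = 194.12 → 194
  G: 133 + 0.43×(128−133) = 133 − 2.15 = 130.85 → 131
  B: 150 − 9.46 = 140.54 → 141
rgb(194, 131, 141) = #C2838D.

#C2838D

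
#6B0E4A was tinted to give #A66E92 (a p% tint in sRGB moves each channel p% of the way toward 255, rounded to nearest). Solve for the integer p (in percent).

40%

#6B0E4A is rgb(107, 14, 74); #A66E92 is rgb(166, 110, 146).
On the G channel (widest range): 110 ≈ 14 + (p/100)(255 − 14), so p ≈ 100×(110 − 14)/(255 − 14) = 9600/241 = 39.83.
p = 40 reproduces all three channels after rounding.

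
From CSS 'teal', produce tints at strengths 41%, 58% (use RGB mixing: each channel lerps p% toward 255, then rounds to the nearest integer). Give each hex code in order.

#69b4b4, #94caca

CSS teal is rgb(0, 128, 128).
41%: (0 + 104.55 = 104.55→105, 128 + 52.07 = 180.07→180, 128 + 52.07 = 180.07→180) → #69b4b4
58%: (0 + 147.9 = 147.9→148, 128 + 73.66 = 201.66→202, 128 + 73.66 = 201.66→202) → #94caca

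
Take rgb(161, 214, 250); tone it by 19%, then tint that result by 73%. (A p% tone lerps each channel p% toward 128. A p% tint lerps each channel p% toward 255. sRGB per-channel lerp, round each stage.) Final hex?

#e4f0f7

Per channel, c → c + 0.19(128 − c):
  R: 161 + 0.19×(128−161) = 161 − 6.27 = 154.73 → 155
  G: 214 + 0.19×(128−214) = 214 − 16.34 = 197.66 → 198
  B: 250 − 23.18 = 226.82 → 227
After the tone: rgb(155, 198, 227) = #9bc6e3.
A 73% tint moves each channel 73% toward 255:
  R: 155 + 0.73×(255−155) = 155 + 73 = 228 → 228
  G: 198 + 41.61 = 239.61 → 240
  B: 227 + 0.73×(255−227) = 227 + 20.44 = 247.44 → 247
rgb(228, 240, 247) = #e4f0f7.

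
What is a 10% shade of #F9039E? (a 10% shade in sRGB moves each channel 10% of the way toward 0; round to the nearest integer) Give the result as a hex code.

#F9039E is rgb(249, 3, 158).
Lerp each channel 10% toward 0:
  R: 249 + 0.1×(0−249) = 249 − 24.9 = 224.1 → 224
  G: 3 + 0.1×(0−3) = 3 − 0.3 = 2.7 → 3
  B: 158 + 0.1×(0−158) = 158 − 15.8 = 142.2 → 142
rgb(224, 3, 142) = #E0038E.

#E0038E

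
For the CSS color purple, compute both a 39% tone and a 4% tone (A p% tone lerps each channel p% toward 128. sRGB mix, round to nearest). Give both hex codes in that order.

CSS purple is rgb(128, 0, 128).
39% tone:
  R: 128 + 0.39×(128−128) = 128 + 0 = 128 → 128
  G: 0 + 0.39×(128−0) = 0 + 49.92 = 49.92 → 50
  B: 128 + 0.39×(128−128) = 128 + 0 = 128 → 128
  → #803280
4% tone:
  R: 128 + 0.04×(128−128) = 128 + 0 = 128 → 128
  G: 0 + 5.12 = 5.12 → 5
  B: 128 + 0 = 128 → 128
  → #800580

#803280, #800580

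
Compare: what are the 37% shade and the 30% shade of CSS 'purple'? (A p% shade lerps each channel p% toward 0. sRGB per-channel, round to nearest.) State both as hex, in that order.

CSS purple is rgb(128, 0, 128).
37% shade:
  R: 128 + 0.37×(0−128) = 128 − 47.36 = 80.64 → 81
  G: 0 + 0 = 0 → 0
  B: 128 + 0.37×(0−128) = 128 − 47.36 = 80.64 → 81
  → #510051
30% shade:
  R: 128 + 0.3×(0−128) = 128 − 38.4 = 89.6 → 90
  G: 0 + 0 = 0 → 0
  B: 128 + 0.3×(0−128) = 128 − 38.4 = 89.6 → 90
  → #5a005a

#510051, #5a005a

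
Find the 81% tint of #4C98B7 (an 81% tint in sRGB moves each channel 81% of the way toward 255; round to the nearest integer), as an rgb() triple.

rgb(221, 235, 241)

#4C98B7 is rgb(76, 152, 183).
Per channel, c → c + 0.81(255 − c):
  R: 76 + 144.99 = 220.99 → 221
  G: 152 + 83.43 = 235.43 → 235
  B: 183 + 0.81×(255−183) = 183 + 58.32 = 241.32 → 241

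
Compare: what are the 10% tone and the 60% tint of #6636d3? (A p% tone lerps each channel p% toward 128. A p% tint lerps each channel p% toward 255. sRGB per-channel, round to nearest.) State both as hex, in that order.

#693dcb, #c2afed

#6636d3 is rgb(102, 54, 211).
10% tone:
  R: 102 + 2.6 = 104.6 → 105
  G: 54 + 7.4 = 61.4 → 61
  B: 211 − 8.3 = 202.7 → 203
  → #693dcb
60% tint:
  R: 102 + 91.8 = 193.8 → 194
  G: 54 + 120.6 = 174.6 → 175
  B: 211 + 0.6×(255−211) = 211 + 26.4 = 237.4 → 237
  → #c2afed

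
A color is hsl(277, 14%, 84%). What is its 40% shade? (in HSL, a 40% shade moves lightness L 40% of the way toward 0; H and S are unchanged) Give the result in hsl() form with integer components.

L moves 40% from 84 toward 0: 84 − 33.6 = 50.4 → 50.
H and S are unchanged.

hsl(277, 14%, 50%)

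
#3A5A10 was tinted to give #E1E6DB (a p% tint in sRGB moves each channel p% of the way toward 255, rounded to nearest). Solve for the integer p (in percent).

85%

#3A5A10 is rgb(58, 90, 16); #E1E6DB is rgb(225, 230, 219).
On the B channel (widest range): 219 ≈ 16 + (p/100)(255 − 16), so p ≈ 100×(219 − 16)/(255 − 16) = 20300/239 = 84.94.
p = 85 reproduces all three channels after rounding.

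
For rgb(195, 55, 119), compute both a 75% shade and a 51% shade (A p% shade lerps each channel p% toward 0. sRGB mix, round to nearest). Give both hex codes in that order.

#310e1e, #601b3a

75% shade:
  R: 195 + 0.75×(0−195) = 195 − 146.25 = 48.75 → 49
  G: 55 − 41.25 = 13.75 → 14
  B: 119 − 89.25 = 29.75 → 30
  → #310e1e
51% shade:
  R: 195 + 0.51×(0−195) = 195 − 99.45 = 95.55 → 96
  G: 55 + 0.51×(0−55) = 55 − 28.05 = 26.95 → 27
  B: 119 + 0.51×(0−119) = 119 − 60.69 = 58.31 → 58
  → #601b3a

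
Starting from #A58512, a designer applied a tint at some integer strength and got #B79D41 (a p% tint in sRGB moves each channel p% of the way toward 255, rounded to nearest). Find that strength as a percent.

20%

#A58512 is rgb(165, 133, 18); #B79D41 is rgb(183, 157, 65).
On the B channel (widest range): 65 ≈ 18 + (p/100)(255 − 18), so p ≈ 100×(65 − 18)/(255 − 18) = 4700/237 = 19.83.
p = 20 reproduces all three channels after rounding.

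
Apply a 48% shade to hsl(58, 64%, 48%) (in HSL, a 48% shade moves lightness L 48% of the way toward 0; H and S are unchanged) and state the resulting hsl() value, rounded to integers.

hsl(58, 64%, 25%)

L moves 48% from 48 toward 0: 48 − 23.04 = 24.96 → 25.
H and S are unchanged.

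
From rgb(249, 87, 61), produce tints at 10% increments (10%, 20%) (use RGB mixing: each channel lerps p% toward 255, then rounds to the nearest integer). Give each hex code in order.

10%: (249 + 0.6 = 249.6→250, 87 + 16.8 = 103.8→104, 61 + 19.4 = 80.4→80) → #fa6850
20%: (249 + 1.2 = 250.2→250, 87 + 33.6 = 120.6→121, 61 + 38.8 = 99.8→100) → #fa7964

#fa6850, #fa7964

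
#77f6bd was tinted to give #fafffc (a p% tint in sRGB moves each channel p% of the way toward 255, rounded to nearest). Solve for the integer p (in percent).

96%

#77f6bd is rgb(119, 246, 189); #fafffc is rgb(250, 255, 252).
On the R channel (widest range): 250 ≈ 119 + (p/100)(255 − 119), so p ≈ 100×(250 − 119)/(255 − 119) = 13100/136 = 96.32.
p = 96 reproduces all three channels after rounding.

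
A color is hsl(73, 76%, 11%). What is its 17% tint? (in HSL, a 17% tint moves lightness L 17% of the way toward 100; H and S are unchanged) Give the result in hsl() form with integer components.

hsl(73, 76%, 26%)

L moves 17% from 11 toward 100: 11 + 15.13 = 26.13 → 26.
H and S are unchanged.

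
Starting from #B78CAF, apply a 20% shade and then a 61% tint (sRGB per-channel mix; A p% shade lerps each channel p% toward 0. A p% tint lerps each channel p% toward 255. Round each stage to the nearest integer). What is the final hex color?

#D4C7D2

#B78CAF is rgb(183, 140, 175).
A 20% shade moves each channel 20% toward 0:
  R: 183 − 36.6 = 146.4 → 146
  G: 140 + 0.2×(0−140) = 140 − 28 = 112 → 112
  B: 175 + 0.2×(0−175) = 175 − 35 = 140 → 140
After the shade: rgb(146, 112, 140) = #92708C.
Lerp each channel 61% toward 255:
  R: 146 + 0.61×(255−146) = 146 + 66.49 = 212.49 → 212
  G: 112 + 87.23 = 199.23 → 199
  B: 140 + 70.15 = 210.15 → 210
rgb(212, 199, 210) = #D4C7D2.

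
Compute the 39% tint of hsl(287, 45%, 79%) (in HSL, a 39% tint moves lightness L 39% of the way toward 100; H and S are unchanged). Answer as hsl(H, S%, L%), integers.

hsl(287, 45%, 87%)

L moves 39% from 79 toward 100: 79 + 8.19 = 87.19 → 87.
H and S are unchanged.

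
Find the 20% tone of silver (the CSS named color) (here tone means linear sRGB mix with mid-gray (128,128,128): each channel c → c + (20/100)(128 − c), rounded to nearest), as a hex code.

CSS silver is rgb(192, 192, 192).
Lerp each channel 20% toward 128:
  R: 192 − 12.8 = 179.2 → 179
  G: 192 − 12.8 = 179.2 → 179
  B: 192 − 12.8 = 179.2 → 179
rgb(179, 179, 179) = #B3B3B3.

#B3B3B3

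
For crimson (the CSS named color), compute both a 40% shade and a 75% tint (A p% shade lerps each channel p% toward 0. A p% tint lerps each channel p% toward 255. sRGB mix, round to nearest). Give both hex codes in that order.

CSS crimson is rgb(220, 20, 60).
40% shade:
  R: 220 − 88 = 132 → 132
  G: 20 − 8 = 12 → 12
  B: 60 − 24 = 36 → 36
  → #840C24
75% tint:
  R: 220 + 26.25 = 246.25 → 246
  G: 20 + 0.75×(255−20) = 20 + 176.25 = 196.25 → 196
  B: 60 + 146.25 = 206.25 → 206
  → #F6C4CE

#840C24, #F6C4CE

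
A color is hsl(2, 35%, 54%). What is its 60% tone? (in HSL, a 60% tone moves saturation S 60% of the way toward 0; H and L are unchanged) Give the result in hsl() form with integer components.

S moves 60% from 35 toward 0: 35 − 21 = 14 → 14.
H and L are unchanged.

hsl(2, 14%, 54%)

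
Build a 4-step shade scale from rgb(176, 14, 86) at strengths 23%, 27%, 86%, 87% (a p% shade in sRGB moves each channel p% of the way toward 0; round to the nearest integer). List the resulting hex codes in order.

#880B42, #800A3F, #19020C, #17020B

23%: (176 − 40.48 = 135.52→136, 14 − 3.22 = 10.78→11, 86 − 19.78 = 66.22→66) → #880B42
27%: (176 − 47.52 = 128.48→128, 14 − 3.78 = 10.22→10, 86 − 23.22 = 62.78→63) → #800A3F
86%: (176 − 151.36 = 24.64→25, 14 − 12.04 = 1.96→2, 86 − 73.96 = 12.04→12) → #19020C
87%: (176 − 153.12 = 22.88→23, 14 − 12.18 = 1.82→2, 86 − 74.82 = 11.18→11) → #17020B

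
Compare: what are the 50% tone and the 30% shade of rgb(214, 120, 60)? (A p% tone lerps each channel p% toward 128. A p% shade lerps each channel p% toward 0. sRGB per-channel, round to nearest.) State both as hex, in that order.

50% tone:
  R: 214 + 0.5×(128−214) = 214 − 43 = 171 → 171
  G: 120 + 4 = 124 → 124
  B: 60 + 0.5×(128−60) = 60 + 34 = 94 → 94
  → #ab7c5e
30% shade:
  R: 214 + 0.3×(0−214) = 214 − 64.2 = 149.8 → 150
  G: 120 + 0.3×(0−120) = 120 − 36 = 84 → 84
  B: 60 + 0.3×(0−60) = 60 − 18 = 42 → 42
  → #96542a

#ab7c5e, #96542a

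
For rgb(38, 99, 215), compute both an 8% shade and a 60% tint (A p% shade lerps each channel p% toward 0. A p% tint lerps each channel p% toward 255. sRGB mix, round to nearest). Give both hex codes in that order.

#235BC6, #A8C1EF

8% shade:
  R: 38 − 3.04 = 34.96 → 35
  G: 99 − 7.92 = 91.08 → 91
  B: 215 − 17.2 = 197.8 → 198
  → #235BC6
60% tint:
  R: 38 + 130.2 = 168.2 → 168
  G: 99 + 0.6×(255−99) = 99 + 93.6 = 192.6 → 193
  B: 215 + 24 = 239 → 239
  → #A8C1EF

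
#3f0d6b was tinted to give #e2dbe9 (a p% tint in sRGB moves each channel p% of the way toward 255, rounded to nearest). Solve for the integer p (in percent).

#3f0d6b is rgb(63, 13, 107); #e2dbe9 is rgb(226, 219, 233).
On the G channel (widest range): 219 ≈ 13 + (p/100)(255 − 13), so p ≈ 100×(219 − 13)/(255 − 13) = 20600/242 = 85.12.
p = 85 reproduces all three channels after rounding.

85%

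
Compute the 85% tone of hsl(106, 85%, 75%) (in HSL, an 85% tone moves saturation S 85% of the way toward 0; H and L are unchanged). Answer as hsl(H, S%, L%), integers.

S moves 85% from 85 toward 0: 85 − 72.25 = 12.75 → 13.
H and L are unchanged.

hsl(106, 13%, 75%)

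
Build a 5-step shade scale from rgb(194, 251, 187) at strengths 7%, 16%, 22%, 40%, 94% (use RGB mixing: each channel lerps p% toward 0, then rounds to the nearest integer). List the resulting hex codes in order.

7%: (194 − 13.58 = 180.42→180, 251 − 17.57 = 233.43→233, 187 − 13.09 = 173.91→174) → #B4E9AE
16%: (194 − 31.04 = 162.96→163, 251 − 40.16 = 210.84→211, 187 − 29.92 = 157.08→157) → #A3D39D
22%: (194 − 42.68 = 151.32→151, 251 − 55.22 = 195.78→196, 187 − 41.14 = 145.86→146) → #97C492
40%: (194 − 77.6 = 116.4→116, 251 − 100.4 = 150.6→151, 187 − 74.8 = 112.2→112) → #749770
94%: (194 − 182.36 = 11.64→12, 251 − 235.94 = 15.06→15, 187 − 175.78 = 11.22→11) → #0C0F0B

#B4E9AE, #A3D39D, #97C492, #749770, #0C0F0B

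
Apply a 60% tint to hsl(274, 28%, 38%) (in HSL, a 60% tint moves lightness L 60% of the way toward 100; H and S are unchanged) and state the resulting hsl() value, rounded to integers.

hsl(274, 28%, 75%)

L moves 60% from 38 toward 100: 38 + 37.2 = 75.2 → 75.
H and S are unchanged.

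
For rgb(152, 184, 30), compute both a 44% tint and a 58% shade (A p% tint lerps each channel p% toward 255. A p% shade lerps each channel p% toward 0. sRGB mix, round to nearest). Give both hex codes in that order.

44% tint:
  R: 152 + 0.44×(255−152) = 152 + 45.32 = 197.32 → 197
  G: 184 + 31.24 = 215.24 → 215
  B: 30 + 0.44×(255−30) = 30 + 99 = 129 → 129
  → #C5D781
58% shade:
  R: 152 + 0.58×(0−152) = 152 − 88.16 = 63.84 → 64
  G: 184 + 0.58×(0−184) = 184 − 106.72 = 77.28 → 77
  B: 30 + 0.58×(0−30) = 30 − 17.4 = 12.6 → 13
  → #404D0D

#C5D781, #404D0D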